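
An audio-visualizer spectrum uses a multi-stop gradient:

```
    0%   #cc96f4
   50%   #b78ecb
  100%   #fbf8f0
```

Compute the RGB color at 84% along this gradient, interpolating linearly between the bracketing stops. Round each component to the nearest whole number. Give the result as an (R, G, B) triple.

(229, 214, 228)

84% lies between the 50% and 100% stops, so the local fraction is t = (84 − 50)/(100 − 50) = 34/50 ≈ 0.68.
#b78ecb → (183, 142, 203); #fbf8f0 → (251, 248, 240).
R = 183 + 0.68 × (251 − 183) = 229.24 → 229
G = 142 + 0.68 × (248 − 142) = 214.08 → 214
B = 203 + 0.68 × (240 − 203) = 228.16 → 228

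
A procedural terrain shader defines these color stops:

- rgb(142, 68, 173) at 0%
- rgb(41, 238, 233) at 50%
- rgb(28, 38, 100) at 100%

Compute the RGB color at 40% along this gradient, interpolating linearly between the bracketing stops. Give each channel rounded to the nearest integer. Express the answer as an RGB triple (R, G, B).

40% lies between the 0% and 50% stops, so the local fraction is t = (40 − 0)/(50 − 0) = 40/50 ≈ 0.8.
R = 142 + 0.8 × (41 − 142) = 61.2 → 61
G = 68 + 0.8 × (238 − 68) = 204 → 204
B = 173 + 0.8 × (233 − 173) = 221 → 221

(61, 204, 221)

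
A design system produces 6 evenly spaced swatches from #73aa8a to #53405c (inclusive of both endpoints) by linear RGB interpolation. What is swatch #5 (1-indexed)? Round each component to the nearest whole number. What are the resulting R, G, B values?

(89, 85, 101)

With 6 swatches and endpoints inclusive, swatch 5 sits at t = (5 − 1)/(6 − 1) = 4/5 ≈ 0.8.
#73aa8a → (115, 170, 138); #53405c → (83, 64, 92).
R = 115 + 0.8 × (83 − 115) = 89.4 → 89
G = 170 + 0.8 × (64 − 170) = 85.2 → 85
B = 138 + 0.8 × (92 − 138) = 101.2 → 101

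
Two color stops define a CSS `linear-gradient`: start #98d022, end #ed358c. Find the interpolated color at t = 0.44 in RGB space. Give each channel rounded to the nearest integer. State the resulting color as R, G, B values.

(189, 140, 81)

#98d022 → (152, 208, 34); #ed358c → (237, 53, 140).
R = 152 + 0.44 × (237 − 152) = 152 + 0.44 × 85 = 189.4 → 189
G = 208 + 0.44 × (53 − 208) = 208 + 0.44 × -155 = 139.8 → 140
B = 34 + 0.44 × (140 − 34) = 34 + 0.44 × 106 = 80.64 → 81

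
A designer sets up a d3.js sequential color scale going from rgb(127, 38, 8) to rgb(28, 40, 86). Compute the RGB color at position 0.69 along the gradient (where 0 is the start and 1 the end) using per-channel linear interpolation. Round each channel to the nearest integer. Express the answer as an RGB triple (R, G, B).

R = 127 + 0.69 × (28 − 127) = 127 + 0.69 × -99 = 58.69 → 59
G = 38 + 0.69 × (40 − 38) = 38 + 0.69 × 2 = 39.38 → 39
B = 8 + 0.69 × (86 − 8) = 8 + 0.69 × 78 = 61.82 → 62
So the blended color is (59, 39, 62), about #3b273e.

(59, 39, 62)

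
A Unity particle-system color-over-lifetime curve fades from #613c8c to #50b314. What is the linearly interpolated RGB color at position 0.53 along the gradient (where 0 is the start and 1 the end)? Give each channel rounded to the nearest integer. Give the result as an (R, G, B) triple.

#613c8c → (97, 60, 140); #50b314 → (80, 179, 20).
R = 97 + 0.53 × (80 − 97) = 97 + 0.53 × -17 = 87.99 → 88
G = 60 + 0.53 × (179 − 60) = 60 + 0.53 × 119 = 123.07 → 123
B = 140 + 0.53 × (20 − 140) = 140 + 0.53 × -120 = 76.4 → 76
So the blended color is (88, 123, 76), about #587b4c.

(88, 123, 76)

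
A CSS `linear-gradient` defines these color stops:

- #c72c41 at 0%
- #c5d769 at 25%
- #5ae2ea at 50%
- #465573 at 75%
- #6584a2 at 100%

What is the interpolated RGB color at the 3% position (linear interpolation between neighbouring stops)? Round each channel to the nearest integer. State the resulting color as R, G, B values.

(199, 65, 70)

3% lies between the 0% and 25% stops, so the local fraction is t = (3 − 0)/(25 − 0) = 3/25 ≈ 0.12.
#c72c41 → (199, 44, 65); #c5d769 → (197, 215, 105).
R = 199 + 0.12 × (197 − 199) = 198.76 → 199
G = 44 + 0.12 × (215 − 44) = 64.52 → 65
B = 65 + 0.12 × (105 − 65) = 69.8 → 70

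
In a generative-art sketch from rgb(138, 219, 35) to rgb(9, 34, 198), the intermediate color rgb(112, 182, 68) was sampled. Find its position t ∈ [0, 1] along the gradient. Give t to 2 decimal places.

0.20

Invert the lerp on the G channel (largest span, 185): t = (182 − 219) / (34 − 219) = -37/-185 = 0.2.
Check on R: (112 − 138)/(9 − 138) = 0.2016 ✓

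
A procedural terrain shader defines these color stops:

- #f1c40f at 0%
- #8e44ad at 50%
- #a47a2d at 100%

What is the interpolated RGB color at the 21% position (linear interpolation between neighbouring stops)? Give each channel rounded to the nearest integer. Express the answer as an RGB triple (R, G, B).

21% lies between the 0% and 50% stops, so the local fraction is t = (21 − 0)/(50 − 0) = 21/50 ≈ 0.42.
#f1c40f → (241, 196, 15); #8e44ad → (142, 68, 173).
R = 241 + 0.42 × (142 − 241) = 199.42 → 199
G = 196 + 0.42 × (68 − 196) = 142.24 → 142
B = 15 + 0.42 × (173 − 15) = 81.36 → 81

(199, 142, 81)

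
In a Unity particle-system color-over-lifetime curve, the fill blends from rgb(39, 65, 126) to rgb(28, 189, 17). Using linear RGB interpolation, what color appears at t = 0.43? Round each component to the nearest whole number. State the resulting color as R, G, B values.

(34, 118, 79)

R = 39 + 0.43 × (28 − 39) = 39 + 0.43 × -11 = 34.27 → 34
G = 65 + 0.43 × (189 − 65) = 65 + 0.43 × 124 = 118.32 → 118
B = 126 + 0.43 × (17 − 126) = 126 + 0.43 × -109 = 79.13 → 79
So the blended color is (34, 118, 79), about #22764f.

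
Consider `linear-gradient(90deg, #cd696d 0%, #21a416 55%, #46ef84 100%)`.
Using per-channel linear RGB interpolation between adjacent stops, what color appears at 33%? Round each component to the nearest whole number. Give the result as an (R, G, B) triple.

33% lies between the 0% and 55% stops, so the local fraction is t = (33 − 0)/(55 − 0) = 33/55 ≈ 0.6.
#cd696d → (205, 105, 109); #21a416 → (33, 164, 22).
R = 205 + 0.6 × (33 − 205) = 101.8 → 102
G = 105 + 0.6 × (164 − 105) = 140.4 → 140
B = 109 + 0.6 × (22 − 109) = 56.8 → 57

(102, 140, 57)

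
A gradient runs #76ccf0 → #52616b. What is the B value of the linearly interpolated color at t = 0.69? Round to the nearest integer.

B₁ = 240 (from #76ccf0), B₂ = 107 (from #52616b).
B = 240 + 0.69 × (107 − 240) = 148.23 → 148

148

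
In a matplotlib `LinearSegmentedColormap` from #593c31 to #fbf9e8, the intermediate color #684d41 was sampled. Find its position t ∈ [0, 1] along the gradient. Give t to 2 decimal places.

0.09

Invert the lerp on the G channel (largest span, 189): t = (77 − 60) / (249 − 60) = 17/189 = 0.089947.
Check on R: (104 − 89)/(251 − 89) = 0.09259 ✓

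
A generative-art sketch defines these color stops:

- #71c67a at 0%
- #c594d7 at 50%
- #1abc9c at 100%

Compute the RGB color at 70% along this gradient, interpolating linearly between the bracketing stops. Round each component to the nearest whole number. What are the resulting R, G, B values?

70% lies between the 50% and 100% stops, so the local fraction is t = (70 − 50)/(100 − 50) = 20/50 ≈ 0.4.
#c594d7 → (197, 148, 215); #1abc9c → (26, 188, 156).
R = 197 + 0.4 × (26 − 197) = 128.6 → 129
G = 148 + 0.4 × (188 − 148) = 164 → 164
B = 215 + 0.4 × (156 − 215) = 191.4 → 191

(129, 164, 191)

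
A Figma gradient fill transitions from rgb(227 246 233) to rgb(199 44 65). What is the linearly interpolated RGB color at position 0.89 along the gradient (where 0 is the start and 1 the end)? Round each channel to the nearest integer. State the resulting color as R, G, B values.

(202, 66, 83)

R = 227 + 0.89 × (199 − 227) = 227 + 0.89 × -28 = 202.08 → 202
G = 246 + 0.89 × (44 − 246) = 246 + 0.89 × -202 = 66.22 → 66
B = 233 + 0.89 × (65 − 233) = 233 + 0.89 × -168 = 83.48 → 83
So the blended color is (202, 66, 83), about #ca4253.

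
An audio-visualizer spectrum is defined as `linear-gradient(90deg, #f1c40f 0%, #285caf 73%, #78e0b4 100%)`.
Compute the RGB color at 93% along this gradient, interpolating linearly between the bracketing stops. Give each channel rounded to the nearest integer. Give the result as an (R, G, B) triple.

93% lies between the 73% and 100% stops, so the local fraction is t = (93 − 73)/(100 − 73) = 20/27 ≈ 0.7407.
#285caf → (40, 92, 175); #78e0b4 → (120, 224, 180).
R = 40 + 0.7407 × (120 − 40) = 99.256 → 99
G = 92 + 0.7407 × (224 − 92) = 189.772 → 190
B = 175 + 0.7407 × (180 − 175) = 178.703 → 179

(99, 190, 179)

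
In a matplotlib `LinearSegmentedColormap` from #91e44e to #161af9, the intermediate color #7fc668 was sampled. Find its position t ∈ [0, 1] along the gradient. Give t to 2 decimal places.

Invert the lerp on the G channel (largest span, 202): t = (198 − 228) / (26 − 228) = -30/-202 = 0.14851.
Check on R: (127 − 145)/(22 − 145) = 0.1463 ✓

0.15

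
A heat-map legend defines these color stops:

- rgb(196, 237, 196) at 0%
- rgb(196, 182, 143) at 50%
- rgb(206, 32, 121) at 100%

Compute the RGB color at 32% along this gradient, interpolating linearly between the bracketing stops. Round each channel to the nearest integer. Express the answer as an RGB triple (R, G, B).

(196, 202, 162)

32% lies between the 0% and 50% stops, so the local fraction is t = (32 − 0)/(50 − 0) = 32/50 ≈ 0.64.
R = 196 + 0.64 × (196 − 196) = 196 → 196
G = 237 + 0.64 × (182 − 237) = 201.8 → 202
B = 196 + 0.64 × (143 − 196) = 162.08 → 162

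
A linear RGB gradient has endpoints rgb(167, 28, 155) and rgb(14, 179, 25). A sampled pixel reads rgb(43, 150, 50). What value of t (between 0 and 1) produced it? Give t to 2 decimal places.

0.81

Invert the lerp on the R channel (largest span, 153): t = (43 − 167) / (14 − 167) = -124/-153 = 0.81046.
Check on G: (150 − 28)/(179 − 28) = 0.8079 ✓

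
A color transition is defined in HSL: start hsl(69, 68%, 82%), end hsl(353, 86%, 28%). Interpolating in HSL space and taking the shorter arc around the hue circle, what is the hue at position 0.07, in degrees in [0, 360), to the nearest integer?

Hue: 353 − 69 = 284°, but |284| > 180 so the shorter arc goes the other way: Δh = 284 − 360 = -76°.
H = 69 + 0.07 × (-76) = 63.68 → 64°

64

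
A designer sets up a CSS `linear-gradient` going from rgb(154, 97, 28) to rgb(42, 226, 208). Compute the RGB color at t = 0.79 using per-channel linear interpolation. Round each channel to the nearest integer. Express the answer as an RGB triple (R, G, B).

R = 154 + 0.79 × (42 − 154) = 154 + 0.79 × -112 = 65.52 → 66
G = 97 + 0.79 × (226 − 97) = 97 + 0.79 × 129 = 198.91 → 199
B = 28 + 0.79 × (208 − 28) = 28 + 0.79 × 180 = 170.2 → 170
So the blended color is (66, 199, 170), about #42c7aa.

(66, 199, 170)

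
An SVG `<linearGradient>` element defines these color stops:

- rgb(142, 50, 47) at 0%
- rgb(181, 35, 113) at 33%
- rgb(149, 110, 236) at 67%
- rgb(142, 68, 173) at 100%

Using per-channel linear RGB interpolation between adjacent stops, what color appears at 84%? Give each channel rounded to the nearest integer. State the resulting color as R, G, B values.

(145, 88, 204)

84% lies between the 67% and 100% stops, so the local fraction is t = (84 − 67)/(100 − 67) = 17/33 ≈ 0.5152.
R = 149 + 0.5152 × (142 − 149) = 145.394 → 145
G = 110 + 0.5152 × (68 − 110) = 88.362 → 88
B = 236 + 0.5152 × (173 − 236) = 203.542 → 204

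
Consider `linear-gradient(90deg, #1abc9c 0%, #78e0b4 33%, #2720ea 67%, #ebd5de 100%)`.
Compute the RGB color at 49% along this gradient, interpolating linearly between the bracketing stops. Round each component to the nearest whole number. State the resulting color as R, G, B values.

49% lies between the 33% and 67% stops, so the local fraction is t = (49 − 33)/(67 − 33) = 16/34 ≈ 0.4706.
#78e0b4 → (120, 224, 180); #2720ea → (39, 32, 234).
R = 120 + 0.4706 × (39 − 120) = 81.881 → 82
G = 224 + 0.4706 × (32 − 224) = 133.645 → 134
B = 180 + 0.4706 × (234 − 180) = 205.412 → 205

(82, 134, 205)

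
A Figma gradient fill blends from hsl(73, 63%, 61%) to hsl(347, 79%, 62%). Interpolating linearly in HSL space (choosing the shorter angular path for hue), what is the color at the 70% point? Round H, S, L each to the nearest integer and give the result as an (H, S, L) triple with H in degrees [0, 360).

Hue: 347 − 73 = 274°, but |274| > 180 so the shorter arc goes the other way: Δh = 274 − 360 = -86°.
H = 73 + 0.7 × (-86) = 12.8 → 13°
S = 63 + 0.7 × (79 − 63) = 74.2 → 74%
L = 61 + 0.7 × (62 − 61) = 61.7 → 62%

(13, 74, 62)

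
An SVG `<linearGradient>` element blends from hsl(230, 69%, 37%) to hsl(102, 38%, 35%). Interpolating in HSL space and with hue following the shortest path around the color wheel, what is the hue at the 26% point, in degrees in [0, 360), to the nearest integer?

197

Hue arc: Δh = 102 − 230 = -128° (|Δh| ≤ 180, already the shorter path).
H = 230 + 0.26 × (-128) = 196.72 → 197°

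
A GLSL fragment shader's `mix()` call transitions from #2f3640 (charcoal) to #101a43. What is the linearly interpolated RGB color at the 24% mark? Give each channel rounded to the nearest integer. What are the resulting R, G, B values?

(40, 47, 65)

#2f3640 → (47, 54, 64); #101a43 → (16, 26, 67).
24% corresponds to t = 0.24.
R = 47 + 0.24 × (16 − 47) = 47 + 0.24 × -31 = 39.56 → 40
G = 54 + 0.24 × (26 − 54) = 54 + 0.24 × -28 = 47.28 → 47
B = 64 + 0.24 × (67 − 64) = 64 + 0.24 × 3 = 64.72 → 65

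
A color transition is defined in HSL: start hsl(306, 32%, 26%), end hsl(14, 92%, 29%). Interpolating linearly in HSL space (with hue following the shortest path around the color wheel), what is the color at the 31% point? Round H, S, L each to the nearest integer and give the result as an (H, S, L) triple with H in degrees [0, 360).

(327, 51, 27)

Hue: 14 − 306 = -292°, but |-292| > 180 so the shorter arc goes the other way: Δh = -292 + 360 = 68°.
H = 306 + 0.31 × (68) = 327.08 → 327°
S = 32 + 0.31 × (92 − 32) = 50.6 → 51%
L = 26 + 0.31 × (29 − 26) = 26.93 → 27%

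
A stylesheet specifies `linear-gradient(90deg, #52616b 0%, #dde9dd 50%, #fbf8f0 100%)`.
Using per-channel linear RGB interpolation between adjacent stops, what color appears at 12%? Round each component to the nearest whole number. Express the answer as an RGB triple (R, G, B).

(115, 130, 134)

12% lies between the 0% and 50% stops, so the local fraction is t = (12 − 0)/(50 − 0) = 12/50 ≈ 0.24.
#52616b → (82, 97, 107); #dde9dd → (221, 233, 221).
R = 82 + 0.24 × (221 − 82) = 115.36 → 115
G = 97 + 0.24 × (233 − 97) = 129.64 → 130
B = 107 + 0.24 × (221 − 107) = 134.36 → 134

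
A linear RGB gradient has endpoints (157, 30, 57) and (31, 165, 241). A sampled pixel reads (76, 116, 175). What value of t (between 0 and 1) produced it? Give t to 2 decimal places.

Invert the lerp on the B channel (largest span, 184): t = (175 − 57) / (241 − 57) = 118/184 = 0.6413.
Check on R: (76 − 157)/(31 − 157) = 0.6429 ✓

0.64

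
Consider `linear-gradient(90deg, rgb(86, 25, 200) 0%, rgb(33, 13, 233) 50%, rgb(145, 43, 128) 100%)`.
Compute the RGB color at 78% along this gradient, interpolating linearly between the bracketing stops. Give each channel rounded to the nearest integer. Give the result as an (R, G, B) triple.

(96, 30, 174)

78% lies between the 50% and 100% stops, so the local fraction is t = (78 − 50)/(100 − 50) = 28/50 ≈ 0.56.
R = 33 + 0.56 × (145 − 33) = 95.72 → 96
G = 13 + 0.56 × (43 − 13) = 29.8 → 30
B = 233 + 0.56 × (128 − 233) = 174.2 → 174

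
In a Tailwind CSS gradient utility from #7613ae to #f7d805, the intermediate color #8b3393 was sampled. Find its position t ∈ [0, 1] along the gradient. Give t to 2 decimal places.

Invert the lerp on the G channel (largest span, 197): t = (51 − 19) / (216 − 19) = 32/197 = 0.16244.
Check on R: (139 − 118)/(247 − 118) = 0.1628 ✓

0.16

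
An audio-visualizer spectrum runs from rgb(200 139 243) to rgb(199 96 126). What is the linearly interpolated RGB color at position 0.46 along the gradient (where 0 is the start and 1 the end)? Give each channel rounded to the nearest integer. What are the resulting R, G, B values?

(200, 119, 189)

R = 200 + 0.46 × (199 − 200) = 200 + 0.46 × -1 = 199.54 → 200
G = 139 + 0.46 × (96 − 139) = 139 + 0.46 × -43 = 119.22 → 119
B = 243 + 0.46 × (126 − 243) = 243 + 0.46 × -117 = 189.18 → 189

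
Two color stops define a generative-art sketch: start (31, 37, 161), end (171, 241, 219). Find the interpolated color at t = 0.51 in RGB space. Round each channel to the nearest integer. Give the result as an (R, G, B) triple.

R = 31 + 0.51 × (171 − 31) = 31 + 0.51 × 140 = 102.4 → 102
G = 37 + 0.51 × (241 − 37) = 37 + 0.51 × 204 = 141.04 → 141
B = 161 + 0.51 × (219 − 161) = 161 + 0.51 × 58 = 190.58 → 191
So the blended color is (102, 141, 191), about #668dbf.

(102, 141, 191)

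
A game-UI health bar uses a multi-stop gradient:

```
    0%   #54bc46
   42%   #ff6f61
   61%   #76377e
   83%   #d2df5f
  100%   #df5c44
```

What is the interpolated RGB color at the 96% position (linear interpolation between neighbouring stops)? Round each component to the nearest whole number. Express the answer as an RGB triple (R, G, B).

96% lies between the 83% and 100% stops, so the local fraction is t = (96 − 83)/(100 − 83) = 13/17 ≈ 0.7647.
#d2df5f → (210, 223, 95); #df5c44 → (223, 92, 68).
R = 210 + 0.7647 × (223 − 210) = 219.941 → 220
G = 223 + 0.7647 × (92 − 223) = 122.824 → 123
B = 95 + 0.7647 × (68 − 95) = 74.353 → 74

(220, 123, 74)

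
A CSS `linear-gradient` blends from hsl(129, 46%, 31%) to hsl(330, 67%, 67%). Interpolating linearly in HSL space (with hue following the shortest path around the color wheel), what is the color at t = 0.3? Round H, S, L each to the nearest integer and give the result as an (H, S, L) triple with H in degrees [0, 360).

(81, 52, 42)

Hue: 330 − 129 = 201°, but |201| > 180 so the shorter arc goes the other way: Δh = 201 − 360 = -159°.
H = 129 + 0.3 × (-159) = 81.3 → 81°
S = 46 + 0.3 × (67 − 46) = 52.3 → 52%
L = 31 + 0.3 × (67 − 31) = 41.8 → 42%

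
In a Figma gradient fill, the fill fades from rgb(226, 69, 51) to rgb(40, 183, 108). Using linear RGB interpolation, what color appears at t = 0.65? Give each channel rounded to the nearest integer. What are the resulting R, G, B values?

(105, 143, 88)

R = 226 + 0.65 × (40 − 226) = 226 + 0.65 × -186 = 105.1 → 105
G = 69 + 0.65 × (183 − 69) = 69 + 0.65 × 114 = 143.1 → 143
B = 51 + 0.65 × (108 − 51) = 51 + 0.65 × 57 = 88.05 → 88
So the blended color is (105, 143, 88), about #698f58.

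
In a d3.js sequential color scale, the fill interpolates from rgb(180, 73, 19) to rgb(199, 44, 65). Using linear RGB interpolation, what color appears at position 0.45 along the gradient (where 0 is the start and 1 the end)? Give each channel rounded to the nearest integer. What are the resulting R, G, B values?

R = 180 + 0.45 × (199 − 180) = 180 + 0.45 × 19 = 188.55 → 189
G = 73 + 0.45 × (44 − 73) = 73 + 0.45 × -29 = 59.95 → 60
B = 19 + 0.45 × (65 − 19) = 19 + 0.45 × 46 = 39.7 → 40

(189, 60, 40)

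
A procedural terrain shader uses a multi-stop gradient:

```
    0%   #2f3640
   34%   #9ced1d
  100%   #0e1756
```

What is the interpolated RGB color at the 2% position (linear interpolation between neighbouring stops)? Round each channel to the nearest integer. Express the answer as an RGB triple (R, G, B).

2% lies between the 0% and 34% stops, so the local fraction is t = (2 − 0)/(34 − 0) = 2/34 ≈ 0.0588.
#2f3640 → (47, 54, 64); #9ced1d → (156, 237, 29).
R = 47 + 0.0588 × (156 − 47) = 53.409 → 53
G = 54 + 0.0588 × (237 − 54) = 64.76 → 65
B = 64 + 0.0588 × (29 − 64) = 61.942 → 62

(53, 65, 62)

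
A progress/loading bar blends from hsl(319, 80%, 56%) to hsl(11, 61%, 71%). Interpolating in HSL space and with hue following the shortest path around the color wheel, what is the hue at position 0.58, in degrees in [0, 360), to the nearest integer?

349

Hue: 11 − 319 = -308°, but |-308| > 180 so the shorter arc goes the other way: Δh = -308 + 360 = 52°.
H = 319 + 0.58 × (52) = 349.16 → 349°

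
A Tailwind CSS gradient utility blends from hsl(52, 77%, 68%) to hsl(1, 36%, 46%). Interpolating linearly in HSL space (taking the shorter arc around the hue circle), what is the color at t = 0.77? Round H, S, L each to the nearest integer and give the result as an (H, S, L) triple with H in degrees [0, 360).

(13, 45, 51)

Hue arc: Δh = 1 − 52 = -51° (|Δh| ≤ 180, already the shorter path).
H = 52 + 0.77 × (-51) = 12.73 → 13°
S = 77 + 0.77 × (36 − 77) = 45.43 → 45%
L = 68 + 0.77 × (46 − 68) = 51.06 → 51%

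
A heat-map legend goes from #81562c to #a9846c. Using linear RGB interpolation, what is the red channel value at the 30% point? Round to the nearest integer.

141

R₁ = 129 (from #81562c), R₂ = 169 (from #a9846c).
R = 129 + 0.3 × (169 − 129) = 141 → 141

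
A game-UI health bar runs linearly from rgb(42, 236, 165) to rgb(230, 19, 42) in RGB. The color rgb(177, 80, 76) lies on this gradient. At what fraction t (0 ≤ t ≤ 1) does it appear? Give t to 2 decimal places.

Invert the lerp on the G channel (largest span, 217): t = (80 − 236) / (19 − 236) = -156/-217 = 0.71889.
Check on R: (177 − 42)/(230 − 42) = 0.7181 ✓

0.72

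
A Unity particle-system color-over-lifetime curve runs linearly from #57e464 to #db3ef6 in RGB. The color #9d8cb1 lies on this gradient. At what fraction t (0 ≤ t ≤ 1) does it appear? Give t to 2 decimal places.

0.53

Invert the lerp on the G channel (largest span, 166): t = (140 − 228) / (62 − 228) = -88/-166 = 0.53012.
Check on R: (157 − 87)/(219 − 87) = 0.5303 ✓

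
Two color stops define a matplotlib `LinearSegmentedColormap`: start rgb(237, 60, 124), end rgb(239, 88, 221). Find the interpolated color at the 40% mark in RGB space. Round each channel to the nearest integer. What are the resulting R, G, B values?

(238, 71, 163)

40% corresponds to t = 0.4.
R = 237 + 0.4 × (239 − 237) = 237 + 0.4 × 2 = 237.8 → 238
G = 60 + 0.4 × (88 − 60) = 60 + 0.4 × 28 = 71.2 → 71
B = 124 + 0.4 × (221 − 124) = 124 + 0.4 × 97 = 162.8 → 163
So the blended color is (238, 71, 163), about #ee47a3.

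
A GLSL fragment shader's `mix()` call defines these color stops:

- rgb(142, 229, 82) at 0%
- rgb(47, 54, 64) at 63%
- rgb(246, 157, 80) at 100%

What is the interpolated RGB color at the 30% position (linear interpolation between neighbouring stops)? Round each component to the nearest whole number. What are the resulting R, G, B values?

30% lies between the 0% and 63% stops, so the local fraction is t = (30 − 0)/(63 − 0) = 30/63 ≈ 0.4762.
R = 142 + 0.4762 × (47 − 142) = 96.761 → 97
G = 229 + 0.4762 × (54 − 229) = 145.665 → 146
B = 82 + 0.4762 × (64 − 82) = 73.428 → 73

(97, 146, 73)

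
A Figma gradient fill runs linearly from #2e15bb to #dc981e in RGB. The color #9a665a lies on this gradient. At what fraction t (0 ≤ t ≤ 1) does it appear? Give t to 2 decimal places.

Invert the lerp on the R channel (largest span, 174): t = (154 − 46) / (220 − 46) = 108/174 = 0.62069.
Check on G: (102 − 21)/(152 − 21) = 0.6183 ✓

0.62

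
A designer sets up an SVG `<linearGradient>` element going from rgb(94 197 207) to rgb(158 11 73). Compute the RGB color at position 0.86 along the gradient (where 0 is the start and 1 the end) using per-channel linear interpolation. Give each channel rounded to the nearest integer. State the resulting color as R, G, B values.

R = 94 + 0.86 × (158 − 94) = 94 + 0.86 × 64 = 149.04 → 149
G = 197 + 0.86 × (11 − 197) = 197 + 0.86 × -186 = 37.04 → 37
B = 207 + 0.86 × (73 − 207) = 207 + 0.86 × -134 = 91.76 → 92
So the blended color is (149, 37, 92), about #95255c.

(149, 37, 92)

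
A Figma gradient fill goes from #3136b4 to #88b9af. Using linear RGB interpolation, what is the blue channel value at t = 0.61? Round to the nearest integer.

177

B₁ = 180 (from #3136b4), B₂ = 175 (from #88b9af).
B = 180 + 0.61 × (175 − 180) = 176.95 → 177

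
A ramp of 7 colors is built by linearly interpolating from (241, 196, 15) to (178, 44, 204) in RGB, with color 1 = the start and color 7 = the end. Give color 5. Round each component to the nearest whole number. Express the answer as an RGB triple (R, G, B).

With 7 swatches and endpoints inclusive, swatch 5 sits at t = (5 − 1)/(7 − 1) = 4/6 ≈ 0.6667.
R = 241 + 0.6667 × (178 − 241) = 198.998 → 199
G = 196 + 0.6667 × (44 − 196) = 94.662 → 95
B = 15 + 0.6667 × (204 − 15) = 141.006 → 141

(199, 95, 141)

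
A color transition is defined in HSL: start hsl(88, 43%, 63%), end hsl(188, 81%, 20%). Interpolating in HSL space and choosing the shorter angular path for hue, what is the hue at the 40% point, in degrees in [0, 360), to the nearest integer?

128

Hue arc: Δh = 188 − 88 = 100° (|Δh| ≤ 180, already the shorter path).
H = 88 + 0.4 × (100) = 128 → 128°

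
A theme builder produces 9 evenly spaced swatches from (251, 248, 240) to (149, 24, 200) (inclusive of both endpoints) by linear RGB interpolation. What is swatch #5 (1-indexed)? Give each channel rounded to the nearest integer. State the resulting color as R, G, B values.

With 9 swatches and endpoints inclusive, swatch 5 sits at t = (5 − 1)/(9 − 1) = 4/8 ≈ 0.5.
R = 251 + 0.5 × (149 − 251) = 200 → 200
G = 248 + 0.5 × (24 − 248) = 136 → 136
B = 240 + 0.5 × (200 − 240) = 220 → 220

(200, 136, 220)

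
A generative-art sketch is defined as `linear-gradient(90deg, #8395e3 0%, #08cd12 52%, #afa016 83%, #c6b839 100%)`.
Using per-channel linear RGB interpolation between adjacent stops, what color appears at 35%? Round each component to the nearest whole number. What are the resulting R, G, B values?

35% lies between the 0% and 52% stops, so the local fraction is t = (35 − 0)/(52 − 0) = 35/52 ≈ 0.6731.
#8395e3 → (131, 149, 227); #08cd12 → (8, 205, 18).
R = 131 + 0.6731 × (8 − 131) = 48.209 → 48
G = 149 + 0.6731 × (205 − 149) = 186.694 → 187
B = 227 + 0.6731 × (18 − 227) = 86.322 → 86

(48, 187, 86)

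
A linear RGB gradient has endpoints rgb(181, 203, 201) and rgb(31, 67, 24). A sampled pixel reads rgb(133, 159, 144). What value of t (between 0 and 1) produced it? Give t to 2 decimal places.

0.32

Invert the lerp on the B channel (largest span, 177): t = (144 − 201) / (24 − 201) = -57/-177 = 0.32203.
Check on R: (133 − 181)/(31 − 181) = 0.32 ✓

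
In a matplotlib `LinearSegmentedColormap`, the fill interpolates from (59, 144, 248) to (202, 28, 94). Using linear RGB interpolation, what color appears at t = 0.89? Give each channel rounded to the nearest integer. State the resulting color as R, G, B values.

(186, 41, 111)

R = 59 + 0.89 × (202 − 59) = 59 + 0.89 × 143 = 186.27 → 186
G = 144 + 0.89 × (28 − 144) = 144 + 0.89 × -116 = 40.76 → 41
B = 248 + 0.89 × (94 − 248) = 248 + 0.89 × -154 = 110.94 → 111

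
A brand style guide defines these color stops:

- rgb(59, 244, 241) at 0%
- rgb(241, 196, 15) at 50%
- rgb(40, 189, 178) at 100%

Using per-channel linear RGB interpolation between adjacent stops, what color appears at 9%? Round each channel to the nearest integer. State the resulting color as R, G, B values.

(92, 235, 200)

9% lies between the 0% and 50% stops, so the local fraction is t = (9 − 0)/(50 − 0) = 9/50 ≈ 0.18.
R = 59 + 0.18 × (241 − 59) = 91.76 → 92
G = 244 + 0.18 × (196 − 244) = 235.36 → 235
B = 241 + 0.18 × (15 − 241) = 200.32 → 200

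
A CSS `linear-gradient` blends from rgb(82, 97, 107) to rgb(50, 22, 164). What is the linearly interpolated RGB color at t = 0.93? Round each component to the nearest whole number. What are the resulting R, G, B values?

(52, 27, 160)

R = 82 + 0.93 × (50 − 82) = 82 + 0.93 × -32 = 52.24 → 52
G = 97 + 0.93 × (22 − 97) = 97 + 0.93 × -75 = 27.25 → 27
B = 107 + 0.93 × (164 − 107) = 107 + 0.93 × 57 = 160.01 → 160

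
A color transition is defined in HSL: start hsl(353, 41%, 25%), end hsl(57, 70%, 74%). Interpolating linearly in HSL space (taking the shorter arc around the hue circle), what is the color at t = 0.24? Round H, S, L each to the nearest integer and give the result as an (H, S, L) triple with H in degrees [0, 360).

(8, 48, 37)

Hue: 57 − 353 = -296°, but |-296| > 180 so the shorter arc goes the other way: Δh = -296 + 360 = 64°.
H = 353 + 0.24 × (64) = 368.36 → 368 → 368 mod 360 = 8°
S = 41 + 0.24 × (70 − 41) = 47.96 → 48%
L = 25 + 0.24 × (74 − 25) = 36.76 → 37%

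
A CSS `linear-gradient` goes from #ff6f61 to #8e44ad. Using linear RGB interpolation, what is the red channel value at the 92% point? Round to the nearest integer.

R₁ = 255 (from #ff6f61), R₂ = 142 (from #8e44ad).
R = 255 + 0.92 × (142 − 255) = 151.04 → 151

151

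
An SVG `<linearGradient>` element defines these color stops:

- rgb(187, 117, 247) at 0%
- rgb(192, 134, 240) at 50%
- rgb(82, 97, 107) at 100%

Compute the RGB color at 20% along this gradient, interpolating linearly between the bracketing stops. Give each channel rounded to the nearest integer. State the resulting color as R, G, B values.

(189, 124, 244)

20% lies between the 0% and 50% stops, so the local fraction is t = (20 − 0)/(50 − 0) = 20/50 ≈ 0.4.
R = 187 + 0.4 × (192 − 187) = 189 → 189
G = 117 + 0.4 × (134 − 117) = 123.8 → 124
B = 247 + 0.4 × (240 − 247) = 244.2 → 244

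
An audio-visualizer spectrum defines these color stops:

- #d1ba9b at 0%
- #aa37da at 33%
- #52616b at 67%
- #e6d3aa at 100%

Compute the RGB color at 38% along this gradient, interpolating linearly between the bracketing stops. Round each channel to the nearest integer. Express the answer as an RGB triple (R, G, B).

38% lies between the 33% and 67% stops, so the local fraction is t = (38 − 33)/(67 − 33) = 5/34 ≈ 0.1471.
#aa37da → (170, 55, 218); #52616b → (82, 97, 107).
R = 170 + 0.1471 × (82 − 170) = 157.055 → 157
G = 55 + 0.1471 × (97 − 55) = 61.178 → 61
B = 218 + 0.1471 × (107 − 218) = 201.672 → 202

(157, 61, 202)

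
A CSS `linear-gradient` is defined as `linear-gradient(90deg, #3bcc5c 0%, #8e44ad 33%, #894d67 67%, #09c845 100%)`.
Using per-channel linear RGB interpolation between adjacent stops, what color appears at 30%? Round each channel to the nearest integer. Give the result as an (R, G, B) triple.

30% lies between the 0% and 33% stops, so the local fraction is t = (30 − 0)/(33 − 0) = 30/33 ≈ 0.9091.
#3bcc5c → (59, 204, 92); #8e44ad → (142, 68, 173).
R = 59 + 0.9091 × (142 − 59) = 134.455 → 134
G = 204 + 0.9091 × (68 − 204) = 80.362 → 80
B = 92 + 0.9091 × (173 − 92) = 165.637 → 166

(134, 80, 166)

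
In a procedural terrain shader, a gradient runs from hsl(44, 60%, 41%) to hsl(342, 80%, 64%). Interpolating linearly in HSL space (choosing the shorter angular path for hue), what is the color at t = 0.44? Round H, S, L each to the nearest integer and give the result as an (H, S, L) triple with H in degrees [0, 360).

Hue: 342 − 44 = 298°, but |298| > 180 so the shorter arc goes the other way: Δh = 298 − 360 = -62°.
H = 44 + 0.44 × (-62) = 16.72 → 17°
S = 60 + 0.44 × (80 − 60) = 68.8 → 69%
L = 41 + 0.44 × (64 − 41) = 51.12 → 51%

(17, 69, 51)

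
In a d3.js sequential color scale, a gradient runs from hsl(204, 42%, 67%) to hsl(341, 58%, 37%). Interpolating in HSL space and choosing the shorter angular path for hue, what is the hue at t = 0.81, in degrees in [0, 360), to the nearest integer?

Hue arc: Δh = 341 − 204 = 137° (|Δh| ≤ 180, already the shorter path).
H = 204 + 0.81 × (137) = 314.97 → 315°

315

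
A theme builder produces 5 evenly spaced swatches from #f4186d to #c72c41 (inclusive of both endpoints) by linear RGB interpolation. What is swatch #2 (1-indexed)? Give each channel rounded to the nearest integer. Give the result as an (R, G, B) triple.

(233, 29, 98)

With 5 swatches and endpoints inclusive, swatch 2 sits at t = (2 − 1)/(5 − 1) = 1/4 ≈ 0.25.
#f4186d → (244, 24, 109); #c72c41 → (199, 44, 65).
R = 244 + 0.25 × (199 − 244) = 232.75 → 233
G = 24 + 0.25 × (44 − 24) = 29 → 29
B = 109 + 0.25 × (65 − 109) = 98 → 98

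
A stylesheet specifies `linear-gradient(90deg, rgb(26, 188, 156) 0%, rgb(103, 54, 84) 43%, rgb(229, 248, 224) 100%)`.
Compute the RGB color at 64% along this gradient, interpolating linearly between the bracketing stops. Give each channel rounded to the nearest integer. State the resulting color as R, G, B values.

(149, 125, 136)

64% lies between the 43% and 100% stops, so the local fraction is t = (64 − 43)/(100 − 43) = 21/57 ≈ 0.3684.
R = 103 + 0.3684 × (229 − 103) = 149.418 → 149
G = 54 + 0.3684 × (248 − 54) = 125.47 → 125
B = 84 + 0.3684 × (224 − 84) = 135.576 → 136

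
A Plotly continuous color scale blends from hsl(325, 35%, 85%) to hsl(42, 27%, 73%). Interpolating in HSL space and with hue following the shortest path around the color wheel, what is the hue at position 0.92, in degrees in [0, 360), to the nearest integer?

36

Hue: 42 − 325 = -283°, but |-283| > 180 so the shorter arc goes the other way: Δh = -283 + 360 = 77°.
H = 325 + 0.92 × (77) = 395.84 → 396 → 396 mod 360 = 36°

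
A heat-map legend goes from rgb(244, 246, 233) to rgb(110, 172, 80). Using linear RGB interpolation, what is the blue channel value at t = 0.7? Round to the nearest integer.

B = 233 + 0.7 × (80 − 233) = 125.9 → 126

126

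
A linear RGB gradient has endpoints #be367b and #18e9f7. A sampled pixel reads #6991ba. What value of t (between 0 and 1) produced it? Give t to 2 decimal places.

0.51

Invert the lerp on the G channel (largest span, 179): t = (145 − 54) / (233 − 54) = 91/179 = 0.50838.
Check on R: (105 − 190)/(24 − 190) = 0.512 ✓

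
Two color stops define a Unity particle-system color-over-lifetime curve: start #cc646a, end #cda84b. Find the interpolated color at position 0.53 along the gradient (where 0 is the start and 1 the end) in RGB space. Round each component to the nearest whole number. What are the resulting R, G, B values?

#cc646a → (204, 100, 106); #cda84b → (205, 168, 75).
R = 204 + 0.53 × (205 − 204) = 204 + 0.53 × 1 = 204.53 → 205
G = 100 + 0.53 × (168 − 100) = 100 + 0.53 × 68 = 136.04 → 136
B = 106 + 0.53 × (75 − 106) = 106 + 0.53 × -31 = 89.57 → 90

(205, 136, 90)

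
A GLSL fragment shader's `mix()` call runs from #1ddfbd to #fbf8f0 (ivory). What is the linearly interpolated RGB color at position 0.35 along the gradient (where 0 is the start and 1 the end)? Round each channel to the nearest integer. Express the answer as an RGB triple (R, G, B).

#1ddfbd → (29, 223, 189); #fbf8f0 → (251, 248, 240).
R = 29 + 0.35 × (251 − 29) = 29 + 0.35 × 222 = 106.7 → 107
G = 223 + 0.35 × (248 − 223) = 223 + 0.35 × 25 = 231.75 → 232
B = 189 + 0.35 × (240 − 189) = 189 + 0.35 × 51 = 206.85 → 207

(107, 232, 207)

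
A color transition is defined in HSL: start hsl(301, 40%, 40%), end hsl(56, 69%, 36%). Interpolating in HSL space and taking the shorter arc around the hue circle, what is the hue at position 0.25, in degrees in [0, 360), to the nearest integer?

330

Hue: 56 − 301 = -245°, but |-245| > 180 so the shorter arc goes the other way: Δh = -245 + 360 = 115°.
H = 301 + 0.25 × (115) = 329.75 → 330°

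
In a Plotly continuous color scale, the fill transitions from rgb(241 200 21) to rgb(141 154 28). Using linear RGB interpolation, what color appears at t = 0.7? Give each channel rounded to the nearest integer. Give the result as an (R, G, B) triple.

(171, 168, 26)

R = 241 + 0.7 × (141 − 241) = 241 + 0.7 × -100 = 171 → 171
G = 200 + 0.7 × (154 − 200) = 200 + 0.7 × -46 = 167.8 → 168
B = 21 + 0.7 × (28 − 21) = 21 + 0.7 × 7 = 25.9 → 26
So the blended color is (171, 168, 26), about #aba81a.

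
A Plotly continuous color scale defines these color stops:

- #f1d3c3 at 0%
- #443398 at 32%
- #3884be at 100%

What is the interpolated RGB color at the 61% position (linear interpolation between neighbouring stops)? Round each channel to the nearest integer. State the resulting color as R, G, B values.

(63, 86, 168)

61% lies between the 32% and 100% stops, so the local fraction is t = (61 − 32)/(100 − 32) = 29/68 ≈ 0.4265.
#443398 → (68, 51, 152); #3884be → (56, 132, 190).
R = 68 + 0.4265 × (56 − 68) = 62.882 → 63
G = 51 + 0.4265 × (132 − 51) = 85.547 → 86
B = 152 + 0.4265 × (190 − 152) = 168.207 → 168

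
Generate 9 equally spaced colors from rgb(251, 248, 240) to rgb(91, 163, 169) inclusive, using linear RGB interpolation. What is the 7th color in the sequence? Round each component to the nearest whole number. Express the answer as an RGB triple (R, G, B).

(131, 184, 187)

With 9 swatches and endpoints inclusive, swatch 7 sits at t = (7 − 1)/(9 − 1) = 6/8 ≈ 0.75.
R = 251 + 0.75 × (91 − 251) = 131 → 131
G = 248 + 0.75 × (163 − 248) = 184.25 → 184
B = 240 + 0.75 × (169 − 240) = 186.75 → 187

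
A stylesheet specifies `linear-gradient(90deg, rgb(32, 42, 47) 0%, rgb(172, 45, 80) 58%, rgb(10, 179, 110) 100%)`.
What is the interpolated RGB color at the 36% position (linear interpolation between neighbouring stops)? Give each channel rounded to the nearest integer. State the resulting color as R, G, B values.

36% lies between the 0% and 58% stops, so the local fraction is t = (36 − 0)/(58 − 0) = 36/58 ≈ 0.6207.
R = 32 + 0.6207 × (172 − 32) = 118.898 → 119
G = 42 + 0.6207 × (45 − 42) = 43.862 → 44
B = 47 + 0.6207 × (80 − 47) = 67.483 → 67

(119, 44, 67)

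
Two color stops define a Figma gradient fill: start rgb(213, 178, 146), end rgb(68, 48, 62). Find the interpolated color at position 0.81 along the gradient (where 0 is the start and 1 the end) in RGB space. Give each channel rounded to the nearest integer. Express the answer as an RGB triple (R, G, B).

(96, 73, 78)

R = 213 + 0.81 × (68 − 213) = 213 + 0.81 × -145 = 95.55 → 96
G = 178 + 0.81 × (48 − 178) = 178 + 0.81 × -130 = 72.7 → 73
B = 146 + 0.81 × (62 − 146) = 146 + 0.81 × -84 = 77.96 → 78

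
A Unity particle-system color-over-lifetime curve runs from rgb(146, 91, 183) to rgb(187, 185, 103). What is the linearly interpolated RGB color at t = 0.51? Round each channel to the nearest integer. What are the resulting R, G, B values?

R = 146 + 0.51 × (187 − 146) = 146 + 0.51 × 41 = 166.91 → 167
G = 91 + 0.51 × (185 − 91) = 91 + 0.51 × 94 = 138.94 → 139
B = 183 + 0.51 × (103 − 183) = 183 + 0.51 × -80 = 142.2 → 142

(167, 139, 142)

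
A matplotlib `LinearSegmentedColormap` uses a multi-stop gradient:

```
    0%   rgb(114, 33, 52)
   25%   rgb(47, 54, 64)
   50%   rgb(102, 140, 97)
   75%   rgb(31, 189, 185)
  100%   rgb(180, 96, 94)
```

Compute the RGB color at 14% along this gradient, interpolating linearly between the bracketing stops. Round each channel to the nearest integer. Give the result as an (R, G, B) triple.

14% lies between the 0% and 25% stops, so the local fraction is t = (14 − 0)/(25 − 0) = 14/25 ≈ 0.56.
R = 114 + 0.56 × (47 − 114) = 76.48 → 76
G = 33 + 0.56 × (54 − 33) = 44.76 → 45
B = 52 + 0.56 × (64 − 52) = 58.72 → 59

(76, 45, 59)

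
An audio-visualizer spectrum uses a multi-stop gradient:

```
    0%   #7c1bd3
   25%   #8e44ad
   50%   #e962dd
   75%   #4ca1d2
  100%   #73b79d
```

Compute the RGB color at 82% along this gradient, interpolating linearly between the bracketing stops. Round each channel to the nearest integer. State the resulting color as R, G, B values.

(87, 167, 195)

82% lies between the 75% and 100% stops, so the local fraction is t = (82 − 75)/(100 − 75) = 7/25 ≈ 0.28.
#4ca1d2 → (76, 161, 210); #73b79d → (115, 183, 157).
R = 76 + 0.28 × (115 − 76) = 86.92 → 87
G = 161 + 0.28 × (183 − 161) = 167.16 → 167
B = 210 + 0.28 × (157 − 210) = 195.16 → 195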